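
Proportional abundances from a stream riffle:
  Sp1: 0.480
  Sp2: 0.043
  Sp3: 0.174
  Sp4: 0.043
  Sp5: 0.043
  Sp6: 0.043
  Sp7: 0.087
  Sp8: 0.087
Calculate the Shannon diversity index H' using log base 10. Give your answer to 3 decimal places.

0.705

Each pᵢ log₁₀ pᵢ term (working shown to 5 dp, full precision carried): 0.48×(-0.31876)=-0.15300, 0.043×(-1.36653)=-0.05876, 0.174×(-0.75945)=-0.13214, 0.043×(-1.36653)=-0.05876, 0.043×(-1.36653)=-0.05876, 0.043×(-1.36653)=-0.05876, 0.087×(-1.06048)=-0.09226, 0.087×(-1.06048)=-0.09226.
Sum = -0.70472, so H' = 0.705.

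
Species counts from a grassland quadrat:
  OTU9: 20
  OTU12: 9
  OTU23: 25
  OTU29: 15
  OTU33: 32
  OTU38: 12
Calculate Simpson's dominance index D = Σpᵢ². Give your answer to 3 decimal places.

Total N = 20+9+25+15+32+12 = 113, so the proportions are 0.17699, 0.07965, 0.22124, 0.13274, 0.28319, 0.10619 (working shown to 5 dp, full precision carried).
D = 0.17699² + 0.07965² + 0.22124² + 0.13274² + 0.28319² + 0.10619² = 0.03133 + 0.00634 + 0.04895 + 0.01762 + 0.08019 + 0.01128 = 0.19571.
To 3 decimal places, D = 0.196.

0.196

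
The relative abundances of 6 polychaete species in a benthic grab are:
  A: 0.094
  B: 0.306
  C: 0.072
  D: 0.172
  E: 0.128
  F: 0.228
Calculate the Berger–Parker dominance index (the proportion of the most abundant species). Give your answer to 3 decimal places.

0.306

The largest proportion is 0.306, i.e. d = 0.306 to 3 decimal places.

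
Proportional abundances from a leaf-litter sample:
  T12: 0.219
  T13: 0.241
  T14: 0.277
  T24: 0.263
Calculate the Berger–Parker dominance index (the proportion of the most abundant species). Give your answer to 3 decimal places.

The largest proportion is 0.277, i.e. d = 0.277 to 3 decimal places.

0.277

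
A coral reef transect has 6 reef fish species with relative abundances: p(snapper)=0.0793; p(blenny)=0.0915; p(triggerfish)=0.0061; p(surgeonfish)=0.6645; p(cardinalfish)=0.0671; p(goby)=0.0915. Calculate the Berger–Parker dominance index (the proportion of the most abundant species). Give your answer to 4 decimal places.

0.6645

The largest proportion is 0.6645, i.e. d = 0.6645 to 4 decimal places.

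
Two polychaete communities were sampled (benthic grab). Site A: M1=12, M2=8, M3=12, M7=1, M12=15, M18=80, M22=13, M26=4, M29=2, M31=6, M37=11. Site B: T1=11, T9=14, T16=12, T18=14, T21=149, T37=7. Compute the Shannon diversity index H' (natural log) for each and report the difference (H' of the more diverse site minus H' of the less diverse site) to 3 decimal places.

0.741

Site A: N=164, proportions 0.07317, 0.04878, 0.07317, 0.0061, 0.09146, 0.4878, 0.07927, 0.02439, 0.0122, 0.03659, 0.06707, giving H' = 1.77755 (working shown to 5 dp, full precision carried).
Site B: N=207, proportions 0.05314, 0.06763, 0.05797, 0.06763, 0.71981, 0.03382, giving H' = 1.03659.
Difference = |1.77755 − 1.03659| = 0.74096, i.e. 0.741 to 3 decimal places.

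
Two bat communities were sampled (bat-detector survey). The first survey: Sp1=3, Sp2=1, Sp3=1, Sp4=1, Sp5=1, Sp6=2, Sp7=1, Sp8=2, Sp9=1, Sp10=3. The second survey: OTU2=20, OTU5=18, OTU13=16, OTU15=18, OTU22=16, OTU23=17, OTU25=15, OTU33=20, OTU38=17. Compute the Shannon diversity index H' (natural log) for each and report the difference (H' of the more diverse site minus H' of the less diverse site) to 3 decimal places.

The first survey: N=16, proportions 0.1875, 0.0625, 0.0625, 0.0625, 0.0625, 0.125, 0.0625, 0.125, 0.0625, 0.1875, giving H' = 2.18732 (working shown to 5 dp, full precision carried).
The second survey: N=157, proportions 0.12739, 0.11465, 0.10191, 0.11465, 0.10191, 0.10828, 0.09554, 0.12739, 0.10828, giving H' = 2.19283.
Difference = |2.18732 − 2.19283| = 0.00551, i.e. 0.006 to 3 decimal places.

0.006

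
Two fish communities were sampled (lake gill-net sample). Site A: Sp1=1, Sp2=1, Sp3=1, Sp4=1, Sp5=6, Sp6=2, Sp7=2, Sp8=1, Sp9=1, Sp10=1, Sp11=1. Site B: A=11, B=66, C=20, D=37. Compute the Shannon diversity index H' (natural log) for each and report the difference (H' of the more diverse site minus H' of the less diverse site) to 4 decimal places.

0.9458

Site A: N=18, proportions 0.055556, 0.055556, 0.055556, 0.055556, 0.333333, 0.111111, 0.111111, 0.055556, 0.055556, 0.055556, 0.055556, giving H' = 2.139086 (working shown to 6 dp, full precision carried).
Site B: N=134, proportions 0.08209, 0.492537, 0.149254, 0.276119, giving H' = 1.193268.
Difference = |2.139086 − 1.193268| = 0.945818, i.e. 0.9458 to 4 decimal places.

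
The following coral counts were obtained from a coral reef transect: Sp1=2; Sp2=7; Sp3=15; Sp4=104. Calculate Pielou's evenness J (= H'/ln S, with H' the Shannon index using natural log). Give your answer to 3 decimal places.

Total N = 2+7+15+104 = 128, so the proportions are 0.01562, 0.05469, 0.11719, 0.8125 (working shown to 5 dp, full precision carried).
H' = −Σ pᵢ ln pᵢ = −((-0.06498) + (-0.15893) + (-0.25125) + (-0.16871)) = 0.64387.
With S = 4 species, ln S = 1.38629, so J = 0.64387/1.38629 = 0.46445, i.e. 0.464 to 3 decimal places.

0.464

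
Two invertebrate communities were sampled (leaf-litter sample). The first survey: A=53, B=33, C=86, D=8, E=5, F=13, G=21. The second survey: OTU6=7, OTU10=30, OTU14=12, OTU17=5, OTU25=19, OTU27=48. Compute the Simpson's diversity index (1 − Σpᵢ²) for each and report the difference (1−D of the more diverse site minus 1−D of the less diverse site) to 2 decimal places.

0.01

The first survey: N=219, proportions 0.242, 0.1507, 0.3927, 0.0365, 0.0228, 0.0594, 0.0959, giving 1−D = 0.7499 (working shown to 4 dp, full precision carried).
The second survey: N=121, proportions 0.0579, 0.2479, 0.0992, 0.0413, 0.157, 0.3967, giving 1−D = 0.7416.
Difference = |0.7499 − 0.7416| = 0.0083, i.e. 0.01 to 2 decimal places.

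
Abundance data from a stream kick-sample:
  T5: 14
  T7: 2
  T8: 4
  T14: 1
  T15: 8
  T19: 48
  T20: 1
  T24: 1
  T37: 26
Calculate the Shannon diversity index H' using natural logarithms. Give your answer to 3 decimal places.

1.501

Total N = 14+2+4+1+8+48+1+1+26 = 105, so the proportions are 0.13333, 0.01905, 0.0381, 0.00952, 0.07619, 0.45714, 0.00952, 0.00952, 0.24762 (working shown to 5 dp, full precision carried).
Each pᵢ ln pᵢ term: 0.13333×(-2.01490)=-0.26865, 0.01905×(-3.96081)=-0.07544, 0.0381×(-3.26767)=-0.12448, 0.00952×(-4.65396)=-0.04432, 0.07619×(-2.57452)=-0.19615, 0.45714×(-0.78276)=-0.35783, 0.00952×(-4.65396)=-0.04432, 0.00952×(-4.65396)=-0.04432, 0.24762×(-1.39586)=-0.34564.
Sum = -1.50118, so H' = 1.501.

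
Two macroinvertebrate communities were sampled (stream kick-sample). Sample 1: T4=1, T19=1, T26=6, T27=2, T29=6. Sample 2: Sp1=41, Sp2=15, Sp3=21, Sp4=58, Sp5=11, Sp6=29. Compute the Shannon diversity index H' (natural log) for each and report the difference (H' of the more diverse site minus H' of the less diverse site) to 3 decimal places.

0.301

Sample 1: N=16, proportions 0.0625, 0.0625, 0.375, 0.125, 0.375, giving H' = 1.34213 (working shown to 5 dp, full precision carried).
Sample 2: N=175, proportions 0.23429, 0.08571, 0.12, 0.33143, 0.06286, 0.16571, giving H' = 1.64281.
Difference = |1.34213 − 1.64281| = 0.30068, i.e. 0.301 to 3 decimal places.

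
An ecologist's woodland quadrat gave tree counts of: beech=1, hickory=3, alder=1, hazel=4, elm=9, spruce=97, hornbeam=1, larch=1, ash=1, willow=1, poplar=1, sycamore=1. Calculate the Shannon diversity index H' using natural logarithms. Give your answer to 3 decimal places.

0.892

Total N = 1+3+1+4+9+97+1+1+1+1+1+1 = 121, so the proportions are 0.00826, 0.02479, 0.00826, 0.03306, 0.07438, 0.80165, 0.00826, 0.00826, 0.00826, 0.00826, 0.00826, 0.00826 (working shown to 5 dp, full precision carried).
Each pᵢ ln pᵢ term: 0.00826×(-4.79579)=-0.03963, 0.02479×(-3.69718)=-0.09167, 0.00826×(-4.79579)=-0.03963, 0.03306×(-3.40950)=-0.11271, 0.07438×(-2.59857)=-0.19328, 0.80165×(-0.22108)=-0.17723, 0.00826×(-4.79579)=-0.03963, 0.00826×(-4.79579)=-0.03963, 0.00826×(-4.79579)=-0.03963, 0.00826×(-4.79579)=-0.03963, 0.00826×(-4.79579)=-0.03963, 0.00826×(-4.79579)=-0.03963.
Sum = -0.89196, so H' = 0.892.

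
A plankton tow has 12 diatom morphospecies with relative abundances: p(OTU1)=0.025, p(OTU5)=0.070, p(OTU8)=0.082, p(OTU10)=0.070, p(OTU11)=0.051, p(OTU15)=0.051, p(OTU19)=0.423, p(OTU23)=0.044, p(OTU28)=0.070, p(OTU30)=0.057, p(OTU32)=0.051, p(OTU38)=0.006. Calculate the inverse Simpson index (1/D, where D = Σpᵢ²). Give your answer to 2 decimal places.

4.67

D = 0.025² + 0.07² + 0.082² + 0.07² + 0.051² + 0.051² + 0.423² + 0.044² + 0.07² + 0.057² + 0.051² + 0.006² = 0.000625 + 0.004900 + 0.006724 + 0.004900 + 0.002601 + 0.002601 + 0.178929 + 0.001936 + 0.004900 + 0.003249 + 0.002601 + 0.000036 = 0.214002 (working shown to 6 dp, full precision carried).
So 1/D = 4.6729, i.e. 4.67 to 2 decimal places.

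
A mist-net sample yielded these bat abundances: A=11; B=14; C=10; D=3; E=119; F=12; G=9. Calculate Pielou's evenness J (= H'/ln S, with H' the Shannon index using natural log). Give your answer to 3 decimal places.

0.619

Total N = 11+14+10+3+119+12+9 = 178, so the proportions are 0.0618, 0.07865, 0.05618, 0.01685, 0.66854, 0.06742, 0.05056 (working shown to 5 dp, full precision carried).
H' = −Σ pᵢ ln pᵢ = −((-0.17204) + (-0.19999) + (-0.16175) + (-0.06882) + (-0.26919) + (-0.18181) + (-0.15090)) = 1.20451.
With S = 7 species, ln S = 1.94591, so J = 1.20451/1.94591 = 0.61899, i.e. 0.619 to 3 decimal places.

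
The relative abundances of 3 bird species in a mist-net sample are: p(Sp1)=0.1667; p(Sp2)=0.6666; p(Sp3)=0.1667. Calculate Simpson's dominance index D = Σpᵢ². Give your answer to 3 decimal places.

D = 0.1667² + 0.6666² + 0.1667² = 0.02779 + 0.44436 + 0.02779 = 0.49993 (working shown to 5 dp, full precision carried).
To 3 decimal places, D = 0.500.

0.500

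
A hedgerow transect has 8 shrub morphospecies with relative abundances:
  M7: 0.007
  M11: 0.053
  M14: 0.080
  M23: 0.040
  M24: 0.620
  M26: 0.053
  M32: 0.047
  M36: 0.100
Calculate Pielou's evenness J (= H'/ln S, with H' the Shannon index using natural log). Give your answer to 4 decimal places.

H' = −Σ pᵢ ln pᵢ = −((-0.034733) + (-0.155686) + (-0.202058) + (-0.128755) + (-0.296382) + (-0.155686) + (-0.143708) + (-0.230259)) = 1.347266 (working shown to 6 dp, full precision carried).
With S = 8 species, ln S = 2.079442, so J = 1.347266/2.079442 = 0.647898, i.e. 0.6479 to 4 decimal places.

0.6479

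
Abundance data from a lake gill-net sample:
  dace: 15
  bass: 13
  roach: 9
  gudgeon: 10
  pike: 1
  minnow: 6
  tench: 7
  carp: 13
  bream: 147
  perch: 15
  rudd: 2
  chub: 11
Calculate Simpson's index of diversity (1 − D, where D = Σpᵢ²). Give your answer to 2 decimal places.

Total N = 15+13+9+10+1+6+7+13+147+15+2+11 = 249, so the proportions are 0.0602, 0.0522, 0.0361, 0.0402, 0.004, 0.0241, 0.0281, 0.0522, 0.5904, 0.0602, 0.008, 0.0442 (working shown to 4 dp, full precision carried).
D = 0.0602² + 0.0522² + 0.0361² + 0.0402² + 0.004² + 0.0241² + 0.0281² + 0.0522² + 0.5904² + 0.0602² + 0.008² + 0.0442² = 0.0036 + 0.0027 + 0.0013 + 0.0016 + 0.0000 + 0.0006 + 0.0008 + 0.0027 + 0.3485 + 0.0036 + 0.0001 + 0.0020 = 0.3676.
So 1 − D = 0.6324, i.e. 0.63 to 2 decimal places.

0.63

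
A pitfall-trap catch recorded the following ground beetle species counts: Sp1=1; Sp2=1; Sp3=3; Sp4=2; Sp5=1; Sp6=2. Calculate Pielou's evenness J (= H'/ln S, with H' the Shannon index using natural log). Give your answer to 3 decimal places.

0.946

Total N = 1+1+3+2+1+2 = 10, so the proportions are 0.1, 0.1, 0.3, 0.2, 0.1, 0.2 (working shown to 5 dp, full precision carried).
H' = −Σ pᵢ ln pᵢ = −((-0.23026) + (-0.23026) + (-0.36119) + (-0.32189) + (-0.23026) + (-0.32189)) = 1.69574.
With S = 6 species, ln S = 1.79176, so J = 1.69574/1.79176 = 0.94641, i.e. 0.946 to 3 decimal places.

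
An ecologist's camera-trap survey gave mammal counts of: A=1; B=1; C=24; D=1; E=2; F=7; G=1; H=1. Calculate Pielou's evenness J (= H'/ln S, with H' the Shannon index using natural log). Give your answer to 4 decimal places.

0.5941

Total N = 1+1+24+1+2+7+1+1 = 38, so the proportions are 0.026316, 0.026316, 0.631579, 0.026316, 0.052632, 0.184211, 0.026316, 0.026316 (working shown to 6 dp, full precision carried).
H' = −Σ pᵢ ln pᵢ = −((-0.095726) + (-0.095726) + (-0.290231) + (-0.095726) + (-0.154970) + (-0.311625) + (-0.095726) + (-0.095726)) = 1.235456.
With S = 8 species, ln S = 2.079442, so J = 1.235456/2.079442 = 0.594129, i.e. 0.5941 to 4 decimal places.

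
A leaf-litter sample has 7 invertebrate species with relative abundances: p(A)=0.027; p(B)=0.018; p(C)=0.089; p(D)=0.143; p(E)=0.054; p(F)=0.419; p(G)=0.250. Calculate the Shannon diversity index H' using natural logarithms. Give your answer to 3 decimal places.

1.532

Each pᵢ ln pᵢ term (working shown to 5 dp, full precision carried): 0.027×(-3.61192)=-0.09752, 0.018×(-4.01738)=-0.07231, 0.089×(-2.41912)=-0.21530, 0.143×(-1.94491)=-0.27812, 0.054×(-2.91877)=-0.15761, 0.419×(-0.86988)=-0.36448, 0.25×(-1.38629)=-0.34657.
Sum = -1.53193, so H' = 1.532.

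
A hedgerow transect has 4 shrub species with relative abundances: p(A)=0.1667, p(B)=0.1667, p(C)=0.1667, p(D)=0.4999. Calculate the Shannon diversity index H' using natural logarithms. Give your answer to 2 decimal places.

1.24

Each pᵢ ln pᵢ term (working shown to 4 dp, full precision carried): 0.1667×(-1.7916)=-0.2987, 0.1667×(-1.7916)=-0.2987, 0.1667×(-1.7916)=-0.2987, 0.4999×(-0.6933)=-0.3466.
Sum = -1.2426, so H' = 1.24.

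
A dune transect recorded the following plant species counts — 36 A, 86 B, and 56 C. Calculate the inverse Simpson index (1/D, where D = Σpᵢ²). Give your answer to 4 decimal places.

2.6787

Total N = 36+86+56 = 178, so the proportions are 0.2022472, 0.4831461, 0.3146067 (working shown to 7 dp, full precision carried).
D = 0.2022472² + 0.4831461² + 0.3146067² = 0.0409039 + 0.2334301 + 0.0989774 = 0.3733115.
So 1/D = 2.678728, i.e. 2.6787 to 4 decimal places.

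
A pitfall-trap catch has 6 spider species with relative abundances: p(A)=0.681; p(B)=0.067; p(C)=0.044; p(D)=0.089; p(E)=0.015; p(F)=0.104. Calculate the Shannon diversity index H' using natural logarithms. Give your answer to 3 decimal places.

1.094

Each pᵢ ln pᵢ term (working shown to 5 dp, full precision carried): 0.681×(-0.38419)=-0.26164, 0.067×(-2.70306)=-0.18111, 0.044×(-3.12357)=-0.13744, 0.089×(-2.41912)=-0.21530, 0.015×(-4.19971)=-0.06300, 0.104×(-2.26336)=-0.23539.
Sum = -1.09386, so H' = 1.094.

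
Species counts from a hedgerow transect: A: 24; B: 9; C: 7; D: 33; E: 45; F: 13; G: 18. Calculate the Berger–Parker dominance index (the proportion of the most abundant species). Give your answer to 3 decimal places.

0.302

Total N = 24+9+7+33+45+13+18 = 149, so the proportions are 0.16107, 0.0604, 0.04698, 0.22148, 0.30201, 0.08725, 0.12081 (working shown to 5 dp, full precision carried).
The largest proportion is 0.30201, i.e. d = 0.302 to 3 decimal places.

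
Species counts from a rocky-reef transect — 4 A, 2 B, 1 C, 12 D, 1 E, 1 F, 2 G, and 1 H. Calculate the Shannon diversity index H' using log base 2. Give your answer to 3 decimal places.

Total N = 4+2+1+12+1+1+2+1 = 24, so the proportions are 0.16667, 0.08333, 0.04167, 0.5, 0.04167, 0.04167, 0.08333, 0.04167 (working shown to 5 dp, full precision carried).
Each pᵢ log₂ pᵢ term: 0.16667×(-2.58496)=-0.43083, 0.08333×(-3.58496)=-0.29875, 0.04167×(-4.58496)=-0.19104, 0.5×(-1.00000)=-0.50000, 0.04167×(-4.58496)=-0.19104, 0.04167×(-4.58496)=-0.19104, 0.08333×(-3.58496)=-0.29875, 0.04167×(-4.58496)=-0.19104.
Sum = -2.29248, so H' = 2.292.

2.292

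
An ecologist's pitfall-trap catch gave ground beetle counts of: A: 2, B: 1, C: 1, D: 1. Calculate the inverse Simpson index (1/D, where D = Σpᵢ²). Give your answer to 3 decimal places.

Total N = 2+1+1+1 = 5, so the proportions are 0.4, 0.2, 0.2, 0.2 (working shown to 7 dp, full precision carried).
D = 0.4² + 0.2² + 0.2² + 0.2² = 0.1600000 + 0.0400000 + 0.0400000 + 0.0400000 = 0.2800000.
So 1/D = 3.57143, i.e. 3.571 to 3 decimal places.

3.571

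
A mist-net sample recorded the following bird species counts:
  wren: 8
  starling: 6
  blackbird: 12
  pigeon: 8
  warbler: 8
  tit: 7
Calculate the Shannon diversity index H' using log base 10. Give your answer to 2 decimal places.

0.77

Total N = 8+6+12+8+8+7 = 49, so the proportions are 0.1633, 0.1224, 0.2449, 0.1633, 0.1633, 0.1429 (working shown to 4 dp, full precision carried).
Each pᵢ log₁₀ pᵢ term: 0.1633×(-0.7871)=-0.1285, 0.1224×(-0.9120)=-0.1117, 0.2449×(-0.6110)=-0.1496, 0.1633×(-0.7871)=-0.1285, 0.1633×(-0.7871)=-0.1285, 0.1429×(-0.8451)=-0.1207.
Sum = -0.7676, so H' = 0.77.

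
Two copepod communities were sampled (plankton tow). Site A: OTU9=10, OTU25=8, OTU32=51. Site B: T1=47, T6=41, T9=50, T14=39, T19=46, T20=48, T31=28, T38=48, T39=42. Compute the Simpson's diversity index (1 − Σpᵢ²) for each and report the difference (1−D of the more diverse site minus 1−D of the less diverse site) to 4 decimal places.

0.4672

Site A: N=69, proportions 0.144928, 0.115942, 0.73913, giving 1−D = 0.419240 (working shown to 6 dp, full precision carried).
Site B: N=389, proportions 0.120823, 0.105398, 0.128535, 0.100257, 0.118252, 0.123393, 0.071979, 0.123393, 0.107969, giving 1−D = 0.886447.
Difference = |0.419240 − 0.886447| = 0.467207, i.e. 0.4672 to 4 decimal places.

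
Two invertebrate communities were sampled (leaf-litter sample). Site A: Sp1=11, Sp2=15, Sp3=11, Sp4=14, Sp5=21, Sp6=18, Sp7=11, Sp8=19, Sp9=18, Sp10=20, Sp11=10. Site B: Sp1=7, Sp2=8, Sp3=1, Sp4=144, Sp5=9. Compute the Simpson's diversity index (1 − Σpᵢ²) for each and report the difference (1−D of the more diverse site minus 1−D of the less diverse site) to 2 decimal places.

0.64

Site A: N=168, proportions 0.0655, 0.0893, 0.0655, 0.0833, 0.125, 0.1071, 0.0655, 0.1131, 0.1071, 0.119, 0.0595, giving 1−D = 0.9031 (working shown to 4 dp, full precision carried).
Site B: N=169, proportions 0.0414, 0.0473, 0.0059, 0.8521, 0.0533, giving 1−D = 0.2671.
Difference = |0.9031 − 0.2671| = 0.6360, i.e. 0.64 to 2 decimal places.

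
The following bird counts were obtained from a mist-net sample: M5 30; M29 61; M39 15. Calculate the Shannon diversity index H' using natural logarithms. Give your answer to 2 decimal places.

Total N = 30+61+15 = 106, so the proportions are 0.283, 0.5755, 0.1415 (working shown to 4 dp, full precision carried).
Each pᵢ ln pᵢ term: 0.283×(-1.2622)=-0.3572, 0.5755×(-0.5526)=-0.3180, 0.1415×(-1.9554)=-0.2767.
Sum = -0.9519, so H' = 0.95.

0.95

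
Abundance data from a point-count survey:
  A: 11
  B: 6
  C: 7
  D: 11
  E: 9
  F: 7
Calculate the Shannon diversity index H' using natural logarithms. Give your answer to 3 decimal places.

Total N = 11+6+7+11+9+7 = 51, so the proportions are 0.21569, 0.11765, 0.13725, 0.21569, 0.17647, 0.13725 (working shown to 5 dp, full precision carried).
Each pᵢ ln pᵢ term: 0.21569×(-1.53393)=-0.33085, 0.11765×(-2.14007)=-0.25177, 0.13725×(-1.98592)=-0.27258, 0.21569×(-1.53393)=-0.33085, 0.17647×(-1.73460)=-0.30611, 0.13725×(-1.98592)=-0.27258.
Sum = -1.76473, so H' = 1.765.

1.765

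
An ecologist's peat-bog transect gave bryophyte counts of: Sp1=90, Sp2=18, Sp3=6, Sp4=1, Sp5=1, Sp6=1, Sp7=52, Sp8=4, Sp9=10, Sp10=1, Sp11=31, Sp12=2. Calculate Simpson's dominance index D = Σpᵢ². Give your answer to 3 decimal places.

Total N = 90+18+6+1+1+1+52+4+10+1+31+2 = 217, so the proportions are 0.41475, 0.08295, 0.02765, 0.00461, 0.00461, 0.00461, 0.23963, 0.01843, 0.04608, 0.00461, 0.14286, 0.00922 (working shown to 5 dp, full precision carried).
D = 0.41475² + 0.08295² + 0.02765² + 0.00461² + 0.00461² + 0.00461² + 0.23963² + 0.01843² + 0.04608² + 0.00461² + 0.14286² + 0.00922² = 0.17201 + 0.00688 + 0.00076 + 0.00002 + 0.00002 + 0.00002 + 0.05742 + 0.00034 + 0.00212 + 0.00002 + 0.02041 + 0.00008 = 0.26012.
To 3 decimal places, D = 0.260.

0.260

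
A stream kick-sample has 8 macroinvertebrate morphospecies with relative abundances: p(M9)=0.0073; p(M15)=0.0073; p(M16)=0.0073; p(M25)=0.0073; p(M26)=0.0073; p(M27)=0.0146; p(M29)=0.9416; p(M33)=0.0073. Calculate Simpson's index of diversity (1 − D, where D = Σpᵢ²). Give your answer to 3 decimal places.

0.113

D = 0.0073² + 0.0073² + 0.0073² + 0.0073² + 0.0073² + 0.0146² + 0.9416² + 0.0073² = 0.00005 + 0.00005 + 0.00005 + 0.00005 + 0.00005 + 0.00021 + 0.88661 + 0.00005 = 0.88714 (working shown to 5 dp, full precision carried).
So 1 − D = 0.11286, i.e. 0.113 to 3 decimal places.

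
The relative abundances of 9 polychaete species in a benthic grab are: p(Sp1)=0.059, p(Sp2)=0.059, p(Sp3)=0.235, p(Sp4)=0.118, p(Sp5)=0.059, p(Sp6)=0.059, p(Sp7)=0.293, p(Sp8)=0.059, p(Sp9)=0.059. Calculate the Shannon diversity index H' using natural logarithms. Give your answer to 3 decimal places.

Each pᵢ ln pᵢ term (working shown to 5 dp, full precision carried): 0.059×(-2.83022)=-0.16698, 0.059×(-2.83022)=-0.16698, 0.235×(-1.44817)=-0.34032, 0.118×(-2.13707)=-0.25217, 0.059×(-2.83022)=-0.16698, 0.059×(-2.83022)=-0.16698, 0.293×(-1.22758)=-0.35968, 0.059×(-2.83022)=-0.16698, 0.059×(-2.83022)=-0.16698.
Sum = -1.95407, so H' = 1.954.

1.954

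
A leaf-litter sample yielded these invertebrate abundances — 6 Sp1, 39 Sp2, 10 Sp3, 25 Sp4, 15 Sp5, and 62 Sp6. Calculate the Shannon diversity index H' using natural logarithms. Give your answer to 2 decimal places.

Total N = 6+39+10+25+15+62 = 157, so the proportions are 0.0382, 0.2484, 0.0637, 0.1592, 0.0955, 0.3949 (working shown to 4 dp, full precision carried).
Each pᵢ ln pᵢ term: 0.0382×(-3.2645)=-0.1248, 0.2484×(-1.3927)=-0.3460, 0.0637×(-2.7537)=-0.1754, 0.1592×(-1.8374)=-0.2926, 0.0955×(-2.3482)=-0.2243, 0.3949×(-0.9291)=-0.3669.
Sum = -1.5299, so H' = 1.53.

1.53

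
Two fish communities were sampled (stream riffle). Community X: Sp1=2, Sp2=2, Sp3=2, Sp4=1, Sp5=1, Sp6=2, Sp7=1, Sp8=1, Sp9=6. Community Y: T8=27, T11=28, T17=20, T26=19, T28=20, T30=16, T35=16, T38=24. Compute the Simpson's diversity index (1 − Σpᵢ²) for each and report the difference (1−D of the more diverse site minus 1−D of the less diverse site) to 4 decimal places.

0.0427

Community X: N=18, proportions 0.1111111, 0.1111111, 0.1111111, 0.0555556, 0.0555556, 0.1111111, 0.0555556, 0.0555556, 0.3333333, giving 1−D = 0.8271605 (working shown to 7 dp, full precision carried).
Community Y: N=170, proportions 0.1588235, 0.1647059, 0.1176471, 0.1117647, 0.1176471, 0.0941176, 0.0941176, 0.1411765, giving 1−D = 0.8698270.
Difference = |0.8271605 − 0.8698270| = 0.0426665, i.e. 0.0427 to 4 decimal places.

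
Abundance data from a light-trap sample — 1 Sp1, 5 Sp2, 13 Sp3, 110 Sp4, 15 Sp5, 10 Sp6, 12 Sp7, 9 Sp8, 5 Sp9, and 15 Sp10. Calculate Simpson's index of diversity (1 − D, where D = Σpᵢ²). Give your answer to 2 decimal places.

0.66

Total N = 1+5+13+110+15+10+12+9+5+15 = 195, so the proportions are 0.0051, 0.0256, 0.0667, 0.5641, 0.0769, 0.0513, 0.0615, 0.0462, 0.0256, 0.0769 (working shown to 4 dp, full precision carried).
D = 0.0051² + 0.0256² + 0.0667² + 0.5641² + 0.0769² + 0.0513² + 0.0615² + 0.0462² + 0.0256² + 0.0769² = 0.0000 + 0.0007 + 0.0044 + 0.3182 + 0.0059 + 0.0026 + 0.0038 + 0.0021 + 0.0007 + 0.0059 = 0.3444.
So 1 − D = 0.6556, i.e. 0.66 to 2 decimal places.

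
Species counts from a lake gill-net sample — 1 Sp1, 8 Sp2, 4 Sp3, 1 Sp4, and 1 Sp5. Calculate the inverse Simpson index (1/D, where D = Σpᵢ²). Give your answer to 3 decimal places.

2.711

Total N = 1+8+4+1+1 = 15, so the proportions are 0.066667, 0.533333, 0.266667, 0.066667, 0.066667 (working shown to 6 dp, full precision carried).
D = 0.066667² + 0.533333² + 0.266667² + 0.066667² + 0.066667² = 0.004444 + 0.284444 + 0.071111 + 0.004444 + 0.004444 = 0.368889.
So 1/D = 2.71084, i.e. 2.711 to 3 decimal places.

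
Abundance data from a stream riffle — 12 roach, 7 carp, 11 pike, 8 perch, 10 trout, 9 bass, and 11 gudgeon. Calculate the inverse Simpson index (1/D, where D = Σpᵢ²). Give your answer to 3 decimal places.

Total N = 12+7+11+8+10+9+11 = 68, so the proportions are 0.1764706, 0.1029412, 0.1617647, 0.1176471, 0.1470588, 0.1323529, 0.1617647 (working shown to 7 dp, full precision carried).
D = 0.1764706² + 0.1029412² + 0.1617647² + 0.1176471² + 0.1470588² + 0.1323529² + 0.1617647² = 0.0311419 + 0.0105969 + 0.0261678 + 0.0138408 + 0.0216263 + 0.0175173 + 0.0261678 = 0.1470588.
So 1/D = 6.80000, i.e. 6.800 to 3 decimal places.

6.800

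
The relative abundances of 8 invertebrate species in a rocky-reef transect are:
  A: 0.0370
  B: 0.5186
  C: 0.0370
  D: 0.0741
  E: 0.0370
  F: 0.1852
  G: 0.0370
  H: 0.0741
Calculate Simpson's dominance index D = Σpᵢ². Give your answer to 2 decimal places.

D = 0.037² + 0.5186² + 0.037² + 0.0741² + 0.037² + 0.1852² + 0.037² + 0.0741² = 0.0014 + 0.2689 + 0.0014 + 0.0055 + 0.0014 + 0.0343 + 0.0014 + 0.0055 = 0.3197 (working shown to 4 dp, full precision carried).
To 2 decimal places, D = 0.32.

0.32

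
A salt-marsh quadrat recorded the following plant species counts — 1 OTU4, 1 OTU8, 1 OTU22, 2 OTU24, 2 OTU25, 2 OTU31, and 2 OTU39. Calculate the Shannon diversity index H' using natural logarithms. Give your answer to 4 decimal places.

Total N = 1+1+1+2+2+2+2 = 11, so the proportions are 0.090909, 0.090909, 0.090909, 0.181818, 0.181818, 0.181818, 0.181818 (working shown to 6 dp, full precision carried).
Each pᵢ ln pᵢ term: 0.090909×(-2.397895)=-0.217990, 0.090909×(-2.397895)=-0.217990, 0.090909×(-2.397895)=-0.217990, 0.181818×(-1.704748)=-0.309954, 0.181818×(-1.704748)=-0.309954, 0.181818×(-1.704748)=-0.309954, 0.181818×(-1.704748)=-0.309954.
Sum = -1.893788, so H' = 1.8938.

1.8938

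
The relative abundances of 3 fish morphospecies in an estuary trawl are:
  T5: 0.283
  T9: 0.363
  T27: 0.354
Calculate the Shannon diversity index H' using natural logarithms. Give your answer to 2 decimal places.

1.09

Each pᵢ ln pᵢ term (working shown to 4 dp, full precision carried): 0.283×(-1.2623)=-0.3572, 0.363×(-1.0134)=-0.3678, 0.354×(-1.0385)=-0.3676.
Sum = -1.0927, so H' = 1.09.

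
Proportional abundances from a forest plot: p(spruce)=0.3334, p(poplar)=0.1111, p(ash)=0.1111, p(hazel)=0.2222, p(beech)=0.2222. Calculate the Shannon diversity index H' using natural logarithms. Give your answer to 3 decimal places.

1.523

Each pᵢ ln pᵢ term (working shown to 5 dp, full precision carried): 0.3334×(-1.09841)=-0.36621, 0.1111×(-2.19732)=-0.24412, 0.1111×(-2.19732)=-0.24412, 0.2222×(-1.50418)=-0.33423, 0.2222×(-1.50418)=-0.33423.
Sum = -1.52291, so H' = 1.523.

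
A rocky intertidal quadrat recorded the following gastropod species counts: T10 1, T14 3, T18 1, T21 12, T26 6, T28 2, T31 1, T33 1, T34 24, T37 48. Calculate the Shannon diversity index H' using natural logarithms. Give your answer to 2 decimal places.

1.49

Total N = 1+3+1+12+6+2+1+1+24+48 = 99, so the proportions are 0.0101, 0.0303, 0.0101, 0.1212, 0.0606, 0.0202, 0.0101, 0.0101, 0.2424, 0.4848 (working shown to 4 dp, full precision carried).
Each pᵢ ln pᵢ term: 0.0101×(-4.5951)=-0.0464, 0.0303×(-3.4965)=-0.1060, 0.0101×(-4.5951)=-0.0464, 0.1212×(-2.1102)=-0.2558, 0.0606×(-2.8034)=-0.1699, 0.0202×(-3.9020)=-0.0788, 0.0101×(-4.5951)=-0.0464, 0.0101×(-4.5951)=-0.0464, 0.2424×(-1.4171)=-0.3435, 0.4848×(-0.7239)=-0.3510.
Sum = -1.4907, so H' = 1.49.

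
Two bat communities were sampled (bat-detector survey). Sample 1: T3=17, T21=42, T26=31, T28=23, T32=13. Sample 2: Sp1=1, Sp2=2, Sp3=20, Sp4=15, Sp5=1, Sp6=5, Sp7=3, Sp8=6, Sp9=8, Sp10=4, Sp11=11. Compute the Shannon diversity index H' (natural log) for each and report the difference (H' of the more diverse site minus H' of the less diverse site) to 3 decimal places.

Sample 1: N=126, proportions 0.134921, 0.333333, 0.246032, 0.18254, 0.103175, giving H' = 1.526273 (working shown to 6 dp, full precision carried).
Sample 2: N=76, proportions 0.013158, 0.026316, 0.263158, 0.197368, 0.013158, 0.065789, 0.039474, 0.078947, 0.105263, 0.052632, 0.144737, giving H' = 2.060038.
Difference = |1.526273 − 2.060038| = 0.533765, i.e. 0.534 to 3 decimal places.

0.534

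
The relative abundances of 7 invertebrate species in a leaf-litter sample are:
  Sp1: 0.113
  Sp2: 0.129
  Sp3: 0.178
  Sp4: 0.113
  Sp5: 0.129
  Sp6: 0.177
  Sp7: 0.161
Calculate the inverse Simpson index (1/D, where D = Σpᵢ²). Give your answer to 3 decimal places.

6.768

D = 0.113² + 0.129² + 0.178² + 0.113² + 0.129² + 0.177² + 0.161² = 0.0127690 + 0.0166410 + 0.0316840 + 0.0127690 + 0.0166410 + 0.0313290 + 0.0259210 = 0.1477540 (working shown to 7 dp, full precision carried).
So 1/D = 6.76801, i.e. 6.768 to 3 decimal places.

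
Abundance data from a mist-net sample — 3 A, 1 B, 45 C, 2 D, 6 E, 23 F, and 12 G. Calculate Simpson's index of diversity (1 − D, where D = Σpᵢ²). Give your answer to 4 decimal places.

Total N = 3+1+45+2+6+23+12 = 92, so the proportions are 0.032609, 0.01087, 0.48913, 0.021739, 0.065217, 0.25, 0.130435 (working shown to 6 dp, full precision carried).
D = 0.032609² + 0.01087² + 0.48913² + 0.021739² + 0.065217² + 0.25² + 0.130435² = 0.001063 + 0.000118 + 0.239249 + 0.000473 + 0.004253 + 0.062500 + 0.017013 = 0.324669.
So 1 − D = 0.675331, i.e. 0.6753 to 4 decimal places.

0.6753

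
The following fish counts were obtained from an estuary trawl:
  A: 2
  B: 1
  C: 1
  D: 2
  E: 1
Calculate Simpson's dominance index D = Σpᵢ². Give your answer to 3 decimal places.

Total N = 2+1+1+2+1 = 7, so the proportions are 0.28571, 0.14286, 0.14286, 0.28571, 0.14286 (working shown to 5 dp, full precision carried).
D = 0.28571² + 0.14286² + 0.14286² + 0.28571² + 0.14286² = 0.08163 + 0.02041 + 0.02041 + 0.08163 + 0.02041 = 0.22449.
To 3 decimal places, D = 0.224.

0.224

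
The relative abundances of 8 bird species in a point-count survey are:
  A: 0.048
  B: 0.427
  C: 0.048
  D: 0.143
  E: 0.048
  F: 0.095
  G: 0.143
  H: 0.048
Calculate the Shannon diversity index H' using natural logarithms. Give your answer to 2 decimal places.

Each pᵢ ln pᵢ term (working shown to 4 dp, full precision carried): 0.048×(-3.0366)=-0.1458, 0.427×(-0.8510)=-0.3634, 0.048×(-3.0366)=-0.1458, 0.143×(-1.9449)=-0.2781, 0.048×(-3.0366)=-0.1458, 0.095×(-2.3539)=-0.2236, 0.143×(-1.9449)=-0.2781, 0.048×(-3.0366)=-0.1458.
Sum = -1.7262, so H' = 1.73.

1.73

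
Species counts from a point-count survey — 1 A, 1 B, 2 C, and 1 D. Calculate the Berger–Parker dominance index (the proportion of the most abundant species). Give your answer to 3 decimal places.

Total N = 1+1+2+1 = 5, so the proportions are 0.2, 0.2, 0.4, 0.2 (working shown to 5 dp, full precision carried).
The largest proportion is 0.4, i.e. d = 0.400 to 3 decimal places.

0.400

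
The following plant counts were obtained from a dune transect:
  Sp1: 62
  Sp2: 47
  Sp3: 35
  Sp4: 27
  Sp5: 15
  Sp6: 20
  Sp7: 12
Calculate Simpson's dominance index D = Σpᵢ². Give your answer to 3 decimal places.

0.185

Total N = 62+47+35+27+15+20+12 = 218, so the proportions are 0.2844, 0.2156, 0.16055, 0.12385, 0.06881, 0.09174, 0.05505 (working shown to 5 dp, full precision carried).
D = 0.2844² + 0.2156² + 0.16055² + 0.12385² + 0.06881² + 0.09174² + 0.05505² = 0.08089 + 0.04648 + 0.02578 + 0.01534 + 0.00473 + 0.00842 + 0.00303 = 0.18466.
To 3 decimal places, D = 0.185.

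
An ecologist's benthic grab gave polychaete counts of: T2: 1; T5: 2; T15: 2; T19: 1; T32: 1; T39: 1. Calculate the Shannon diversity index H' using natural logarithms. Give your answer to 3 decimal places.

Total N = 1+2+2+1+1+1 = 8, so the proportions are 0.125, 0.25, 0.25, 0.125, 0.125, 0.125 (working shown to 5 dp, full precision carried).
Each pᵢ ln pᵢ term: 0.125×(-2.07944)=-0.25993, 0.25×(-1.38629)=-0.34657, 0.25×(-1.38629)=-0.34657, 0.125×(-2.07944)=-0.25993, 0.125×(-2.07944)=-0.25993, 0.125×(-2.07944)=-0.25993.
Sum = -1.73287, so H' = 1.733.

1.733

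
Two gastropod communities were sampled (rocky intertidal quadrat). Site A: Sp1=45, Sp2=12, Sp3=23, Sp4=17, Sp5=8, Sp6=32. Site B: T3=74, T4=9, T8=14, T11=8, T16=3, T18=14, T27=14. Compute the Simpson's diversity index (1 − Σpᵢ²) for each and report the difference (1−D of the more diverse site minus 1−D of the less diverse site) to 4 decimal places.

Site A: N=137, proportions 0.3284672, 0.0875912, 0.1678832, 0.1240876, 0.0583942, 0.2335766, giving 1−D = 0.7828867 (working shown to 7 dp, full precision carried).
Site B: N=136, proportions 0.5441176, 0.0661765, 0.1029412, 0.0588235, 0.0220588, 0.1029412, 0.1029412, giving 1−D = 0.6638192.
Difference = |0.7828867 − 0.6638192| = 0.1190675, i.e. 0.1191 to 4 decimal places.

0.1191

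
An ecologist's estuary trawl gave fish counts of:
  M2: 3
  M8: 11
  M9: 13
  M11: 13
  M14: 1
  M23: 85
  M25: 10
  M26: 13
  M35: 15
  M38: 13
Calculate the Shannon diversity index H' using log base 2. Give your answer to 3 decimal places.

2.542

Total N = 3+11+13+13+1+85+10+13+15+13 = 177, so the proportions are 0.01695, 0.06215, 0.07345, 0.07345, 0.00565, 0.48023, 0.0565, 0.07345, 0.08475, 0.07345 (working shown to 5 dp, full precision carried).
Each pᵢ log₂ pᵢ term: 0.01695×(-5.88264)=-0.09971, 0.06215×(-4.00817)=-0.24910, 0.07345×(-3.76717)=-0.27668, 0.07345×(-3.76717)=-0.27668, 0.00565×(-7.46761)=-0.04219, 0.48023×(-1.05821)=-0.50818, 0.0565×(-4.14568)=-0.23422, 0.07345×(-3.76717)=-0.27668, 0.08475×(-3.56071)=-0.30176, 0.07345×(-3.76717)=-0.27668.
Sum = -2.54189, so H' = 2.542.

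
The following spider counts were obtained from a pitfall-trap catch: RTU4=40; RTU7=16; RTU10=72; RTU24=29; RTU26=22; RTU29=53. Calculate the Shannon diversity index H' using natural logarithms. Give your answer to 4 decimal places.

1.6712

Total N = 40+16+72+29+22+53 = 232, so the proportions are 0.172414, 0.068966, 0.310345, 0.125, 0.094828, 0.228448 (working shown to 6 dp, full precision carried).
Each pᵢ ln pᵢ term: 0.172414×(-1.757858)=-0.303079, 0.068966×(-2.674149)=-0.184424, 0.310345×(-1.170071)=-0.363126, 0.125×(-2.079442)=-0.259930, 0.094828×(-2.355695)=-0.223385, 0.228448×(-1.476445)=-0.337291.
Sum = -1.671235, so H' = 1.6712.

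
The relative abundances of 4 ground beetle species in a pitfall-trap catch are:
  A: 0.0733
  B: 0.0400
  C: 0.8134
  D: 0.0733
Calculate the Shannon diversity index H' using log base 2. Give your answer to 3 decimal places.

0.981

Each pᵢ log₂ pᵢ term (working shown to 5 dp, full precision carried): 0.0733×(-3.77004)=-0.27634, 0.04×(-4.64386)=-0.18575, 0.8134×(-0.29796)=-0.24236, 0.0733×(-3.77004)=-0.27634.
Sum = -0.98081, so H' = 0.981.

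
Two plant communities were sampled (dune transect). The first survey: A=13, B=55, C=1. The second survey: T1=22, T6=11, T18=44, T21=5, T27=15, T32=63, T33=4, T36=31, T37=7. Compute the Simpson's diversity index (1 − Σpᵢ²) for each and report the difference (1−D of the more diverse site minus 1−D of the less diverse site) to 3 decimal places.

The first survey: N=69, proportions 0.188406, 0.797101, 0.014493, giving 1−D = 0.328922 (working shown to 6 dp, full precision carried).
The second survey: N=202, proportions 0.108911, 0.054455, 0.217822, 0.024752, 0.074257, 0.311881, 0.019802, 0.153465, 0.034653, giving 1−D = 0.809185.
Difference = |0.328922 − 0.809185| = 0.480263, i.e. 0.480 to 3 decimal places.

0.480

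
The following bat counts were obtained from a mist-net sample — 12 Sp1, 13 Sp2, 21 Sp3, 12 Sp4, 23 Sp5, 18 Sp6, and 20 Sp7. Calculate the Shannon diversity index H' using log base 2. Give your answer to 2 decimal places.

2.76

Total N = 12+13+21+12+23+18+20 = 119, so the proportions are 0.1008, 0.1092, 0.1765, 0.1008, 0.1933, 0.1513, 0.1681 (working shown to 4 dp, full precision carried).
Each pᵢ log₂ pᵢ term: 0.1008×(-3.3099)=-0.3338, 0.1092×(-3.1944)=-0.3490, 0.1765×(-2.5025)=-0.4416, 0.1008×(-3.3099)=-0.3338, 0.1933×(-2.3713)=-0.4583, 0.1513×(-2.7249)=-0.4122, 0.1681×(-2.5729)=-0.4324.
Sum = -2.7610, so H' = 2.76.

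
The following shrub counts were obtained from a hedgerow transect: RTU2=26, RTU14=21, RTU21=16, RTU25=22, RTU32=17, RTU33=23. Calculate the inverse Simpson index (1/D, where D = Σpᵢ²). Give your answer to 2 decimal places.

5.84

Total N = 26+21+16+22+17+23 = 125, so the proportions are 0.208, 0.168, 0.128, 0.176, 0.136, 0.184 (working shown to 6 dp, full precision carried).
D = 0.208² + 0.168² + 0.128² + 0.176² + 0.136² + 0.184² = 0.043264 + 0.028224 + 0.016384 + 0.030976 + 0.018496 + 0.033856 = 0.171200.
So 1/D = 5.8411, i.e. 5.84 to 2 decimal places.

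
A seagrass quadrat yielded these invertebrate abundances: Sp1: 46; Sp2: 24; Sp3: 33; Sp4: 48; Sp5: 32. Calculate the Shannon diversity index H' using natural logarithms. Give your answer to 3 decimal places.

1.578

Total N = 46+24+33+48+32 = 183, so the proportions are 0.25137, 0.13115, 0.18033, 0.2623, 0.17486 (working shown to 5 dp, full precision carried).
Each pᵢ ln pᵢ term: 0.25137×(-1.38084)=-0.34710, 0.13115×(-2.03143)=-0.26642, 0.18033×(-1.71298)=-0.30890, 0.2623×(-1.33829)=-0.35103, 0.17486×(-1.74375)=-0.30492.
Sum = -1.57836, so H' = 1.578.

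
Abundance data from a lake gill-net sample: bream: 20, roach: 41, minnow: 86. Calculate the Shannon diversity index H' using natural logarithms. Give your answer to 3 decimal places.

Total N = 20+41+86 = 147, so the proportions are 0.13605, 0.27891, 0.58503 (working shown to 5 dp, full precision carried).
Each pᵢ ln pᵢ term: 0.13605×(-1.99470)=-0.27139, 0.27891×(-1.27686)=-0.35613, 0.58503×(-0.53609)=-0.31363.
Sum = -0.94115, so H' = 0.941.

0.941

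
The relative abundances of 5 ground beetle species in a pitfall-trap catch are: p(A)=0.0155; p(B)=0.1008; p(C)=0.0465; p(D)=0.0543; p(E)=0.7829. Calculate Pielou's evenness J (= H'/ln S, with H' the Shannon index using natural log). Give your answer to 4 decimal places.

0.4898

H' = −Σ pᵢ ln pᵢ = −((-0.064587) + (-0.231297) + (-0.142676) + (-0.158188) + (-0.191615)) = 0.788364 (working shown to 6 dp, full precision carried).
With S = 5 species, ln S = 1.609438, so J = 0.788364/1.609438 = 0.489838, i.e. 0.4898 to 4 decimal places.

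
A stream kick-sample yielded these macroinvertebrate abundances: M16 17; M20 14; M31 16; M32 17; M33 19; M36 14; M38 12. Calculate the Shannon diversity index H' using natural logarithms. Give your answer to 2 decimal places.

Total N = 17+14+16+17+19+14+12 = 109, so the proportions are 0.156, 0.1284, 0.1468, 0.156, 0.1743, 0.1284, 0.1101 (working shown to 4 dp, full precision carried).
Each pᵢ ln pᵢ term: 0.156×(-1.8581)=-0.2898, 0.1284×(-2.0523)=-0.2636, 0.1468×(-1.9188)=-0.2817, 0.156×(-1.8581)=-0.2898, 0.1743×(-1.7469)=-0.3045, 0.1284×(-2.0523)=-0.2636, 0.1101×(-2.2064)=-0.2429.
Sum = -1.9359, so H' = 1.94.

1.94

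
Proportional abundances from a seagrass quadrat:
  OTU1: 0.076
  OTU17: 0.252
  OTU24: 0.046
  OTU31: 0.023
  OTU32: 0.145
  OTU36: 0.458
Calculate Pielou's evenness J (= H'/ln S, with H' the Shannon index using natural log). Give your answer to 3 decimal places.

H' = −Σ pᵢ ln pᵢ = −((-0.19585) + (-0.34734) + (-0.14164) + (-0.08676) + (-0.28000) + (-0.35765)) = 1.40924 (working shown to 5 dp, full precision carried).
With S = 6 species, ln S = 1.79176, so J = 1.40924/1.79176 = 0.78651, i.e. 0.787 to 3 decimal places.

0.787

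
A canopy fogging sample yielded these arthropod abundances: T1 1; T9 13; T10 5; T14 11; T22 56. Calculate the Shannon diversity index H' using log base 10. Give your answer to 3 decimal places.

0.454

Total N = 1+13+5+11+56 = 86, so the proportions are 0.01163, 0.15116, 0.05814, 0.12791, 0.65116 (working shown to 5 dp, full precision carried).
Each pᵢ log₁₀ pᵢ term: 0.01163×(-1.93450)=-0.02249, 0.15116×(-0.82056)=-0.12404, 0.05814×(-1.23553)=-0.07183, 0.12791×(-0.89311)=-0.11423, 0.65116×(-0.18631)=-0.12132.
Sum = -0.45392, so H' = 0.454.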